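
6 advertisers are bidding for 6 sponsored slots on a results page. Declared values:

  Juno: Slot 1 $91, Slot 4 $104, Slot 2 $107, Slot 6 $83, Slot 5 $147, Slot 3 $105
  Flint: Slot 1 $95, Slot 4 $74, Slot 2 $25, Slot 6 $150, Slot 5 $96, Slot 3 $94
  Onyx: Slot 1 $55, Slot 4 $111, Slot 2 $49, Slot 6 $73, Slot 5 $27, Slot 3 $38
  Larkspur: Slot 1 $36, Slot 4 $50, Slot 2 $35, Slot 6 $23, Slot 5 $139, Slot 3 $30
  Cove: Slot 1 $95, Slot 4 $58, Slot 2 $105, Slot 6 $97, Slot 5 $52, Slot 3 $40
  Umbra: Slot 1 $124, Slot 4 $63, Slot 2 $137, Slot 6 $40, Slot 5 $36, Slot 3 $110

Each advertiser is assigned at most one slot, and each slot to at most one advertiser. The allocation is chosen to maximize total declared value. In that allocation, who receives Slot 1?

Cove receives Slot 1.

This is a one-to-one assignment (maximum-weight bipartite matching).
Optimal: Juno→Slot 3 ($105), Flint→Slot 6 ($150), Onyx→Slot 4 ($111), Larkspur→Slot 5 ($139), Cove→Slot 1 ($95), Umbra→Slot 2 ($137) — total 105+150+111+139+95+137 = $737.
Max-entry greedy (repeatedly take the single best remaining cell) gives $670, worse by 67.
Next-best assignment: Juno→Slot 3, Flint→Slot 6, Onyx→Slot 4, Larkspur→Slot 5, Cove→Slot 2, Umbra→Slot 1 = $734.
Swapping Flint↔Umbra (Flint→Slot 2 $25, Umbra→Slot 6 $40) loses 222.
No other one-to-one assignment exceeds $737.
Cove's own top slot is Slot 2 ($105), but forcing Cove→Slot 2 and reassigning the rest optimally gives only $734 — worse by 3.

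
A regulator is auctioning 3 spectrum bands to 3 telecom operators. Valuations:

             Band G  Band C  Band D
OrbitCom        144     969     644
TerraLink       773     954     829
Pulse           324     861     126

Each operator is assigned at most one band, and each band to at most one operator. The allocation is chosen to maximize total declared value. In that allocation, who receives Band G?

TerraLink receives Band G.

Optimal: OrbitCom→Band D ($644M), TerraLink→Band G ($773M), Pulse→Band C ($861M) — total 644+773+861 = $2278M.
Max-entry greedy (repeatedly take the single best remaining cell) gives $2122M, worse by 156.
Swapping Pulse↔OrbitCom (Pulse→Band D $126M, OrbitCom→Band C $969M) loses 410.
Every other assignment is strictly worse.
TerraLink's own top band is Band C ($954M), but forcing TerraLink→Band C and reassigning the rest optimally gives only $1922M — worse by 356.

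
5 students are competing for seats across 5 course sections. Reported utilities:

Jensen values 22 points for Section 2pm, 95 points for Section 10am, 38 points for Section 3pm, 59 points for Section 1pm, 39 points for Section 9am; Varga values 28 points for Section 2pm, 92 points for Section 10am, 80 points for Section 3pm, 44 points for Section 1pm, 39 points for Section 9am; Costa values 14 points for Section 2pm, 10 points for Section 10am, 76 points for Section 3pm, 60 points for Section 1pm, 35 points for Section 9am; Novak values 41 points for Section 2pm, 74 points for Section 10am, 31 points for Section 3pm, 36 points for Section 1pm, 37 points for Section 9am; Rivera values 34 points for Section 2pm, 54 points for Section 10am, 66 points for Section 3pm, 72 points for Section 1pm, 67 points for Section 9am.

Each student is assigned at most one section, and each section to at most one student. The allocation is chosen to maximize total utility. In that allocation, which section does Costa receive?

Optimal: Jensen→Section 10am (95 points), Varga→Section 3pm (80 points), Costa→Section 1pm (60 points), Novak→Section 2pm (41 points), Rivera→Section 9am (67 points) — total 95+80+60+41+67 = 343 points.
Column-greedy (each section in turn goes to its best remaining student) gives 323 points, worse by 20.
Next-best assignment: Jensen→Section 1pm, Varga→Section 10am, Costa→Section 3pm, Novak→Section 2pm, Rivera→Section 9am = 335 points.
Swapping Varga↔Novak (Varga→Section 2pm 28 points, Novak→Section 3pm 31 points) loses 62.
Every other assignment is strictly worse.
Costa's own top section is Section 3pm (76 points), but forcing Costa→Section 3pm and reassigning the rest optimally gives only 335 points — worse by 8.

Costa receives Section 1pm.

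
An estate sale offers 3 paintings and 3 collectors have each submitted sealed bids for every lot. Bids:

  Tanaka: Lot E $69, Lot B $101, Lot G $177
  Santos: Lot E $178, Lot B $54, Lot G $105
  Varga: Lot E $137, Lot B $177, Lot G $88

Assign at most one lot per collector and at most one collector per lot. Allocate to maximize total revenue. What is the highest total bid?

Maximum total: $532

Optimal: Tanaka→Lot G ($177), Santos→Lot E ($178), Varga→Lot B ($177) — total 177+178+177 = $532.
Every other assignment is strictly worse.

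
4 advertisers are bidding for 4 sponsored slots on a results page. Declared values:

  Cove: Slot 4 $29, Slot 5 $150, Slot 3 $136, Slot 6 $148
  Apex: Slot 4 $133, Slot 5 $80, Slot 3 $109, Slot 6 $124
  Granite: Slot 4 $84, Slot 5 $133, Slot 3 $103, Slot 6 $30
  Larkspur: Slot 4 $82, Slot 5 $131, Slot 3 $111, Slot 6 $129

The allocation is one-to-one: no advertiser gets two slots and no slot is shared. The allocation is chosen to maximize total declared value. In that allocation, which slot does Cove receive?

This is the linear assignment problem.
Optimal: Cove→Slot 3 ($136), Apex→Slot 4 ($133), Granite→Slot 5 ($133), Larkspur→Slot 6 ($129) — total 136+133+133+129 = $531.
Column-greedy (each slot in turn goes to its best remaining advertiser) gives $424, worse by 107.
Every other assignment is strictly worse.
Cove's own top slot is Slot 5 ($150), but forcing Cove→Slot 5 and reassigning the rest optimally gives only $515 — worse by 16.

Cove receives Slot 3.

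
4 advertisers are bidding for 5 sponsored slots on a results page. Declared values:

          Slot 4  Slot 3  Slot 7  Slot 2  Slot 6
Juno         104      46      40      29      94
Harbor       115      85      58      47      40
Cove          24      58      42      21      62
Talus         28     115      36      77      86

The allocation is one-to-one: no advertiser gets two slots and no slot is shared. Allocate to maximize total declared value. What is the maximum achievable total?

Maximum total: $366

Optimal: Juno→Slot 6 ($94), Harbor→Slot 4 ($115), Cove→Slot 7 ($42), Talus→Slot 3 ($115) — total 94+115+42+115 = $366.
Column-greedy (each slot in turn goes to its best remaining advertiser) gives $301, worse by 65.
Next-best assignment: Juno→Slot 6, Harbor→Slot 4, Cove→Slot 2, Talus→Slot 3 = $345.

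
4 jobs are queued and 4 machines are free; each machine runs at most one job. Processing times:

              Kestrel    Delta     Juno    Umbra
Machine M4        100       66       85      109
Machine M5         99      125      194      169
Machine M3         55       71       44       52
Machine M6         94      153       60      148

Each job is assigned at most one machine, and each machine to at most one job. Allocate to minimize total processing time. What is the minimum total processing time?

Minimum total: 277 min

Optimal: Kestrel→Machine M5 (99 min), Delta→Machine M4 (66 min), Juno→Machine M6 (60 min), Umbra→Machine M3 (52 min) — total 99+66+60+52 = 277 min.
Column-greedy (each machine in turn goes to its cheapest remaining job) gives 357 min, worse by 80.
Next-best assignment: Kestrel→Machine M4, Delta→Machine M5, Juno→Machine M6, Umbra→Machine M3 = 337 min.
No other one-to-one assignment undercuts 277 min.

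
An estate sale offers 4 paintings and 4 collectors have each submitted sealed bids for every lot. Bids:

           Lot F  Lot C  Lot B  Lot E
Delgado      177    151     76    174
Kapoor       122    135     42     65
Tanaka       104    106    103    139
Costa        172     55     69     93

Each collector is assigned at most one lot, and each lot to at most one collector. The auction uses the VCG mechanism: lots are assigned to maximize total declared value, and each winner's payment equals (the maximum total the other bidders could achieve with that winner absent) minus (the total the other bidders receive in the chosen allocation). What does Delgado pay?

Delgado pays $36.

Efficient allocation: Delgado→Lot E ($174), Kapoor→Lot C ($135), Tanaka→Lot B ($103), Costa→Lot F ($172); total welfare W = $584.
Delgado receives Lot E at value $174, so the others get W − 174 = $410.
Without Delgado: best allocation of the remaining 3 bidders over all 4 lots is Kapoor→Lot C ($135), Tanaka→Lot E ($139), Costa→Lot F ($172), total $446.
VCG payment = (others' best without Delgado) − (others' welfare with Delgado) = 446 − 410 = $36.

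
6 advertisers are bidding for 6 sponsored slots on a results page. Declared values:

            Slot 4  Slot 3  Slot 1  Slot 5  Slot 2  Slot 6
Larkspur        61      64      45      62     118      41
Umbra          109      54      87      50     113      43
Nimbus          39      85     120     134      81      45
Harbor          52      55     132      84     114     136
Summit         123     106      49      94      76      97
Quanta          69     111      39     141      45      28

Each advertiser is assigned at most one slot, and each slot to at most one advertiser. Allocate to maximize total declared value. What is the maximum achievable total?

Max total: $730

Optimal: Larkspur→Slot 2 ($118), Umbra→Slot 4 ($109), Nimbus→Slot 1 ($120), Harbor→Slot 6 ($136), Summit→Slot 3 ($106), Quanta→Slot 5 ($141) — total 118+109+120+136+106+141 = $730.
Next-best assignment: Larkspur→Slot 2, Umbra→Slot 1, Nimbus→Slot 5, Harbor→Slot 6, Summit→Slot 4, Quanta→Slot 3 = $709.
Swapping Quanta↔Nimbus (Quanta→Slot 1 $39, Nimbus→Slot 5 $134) loses 88.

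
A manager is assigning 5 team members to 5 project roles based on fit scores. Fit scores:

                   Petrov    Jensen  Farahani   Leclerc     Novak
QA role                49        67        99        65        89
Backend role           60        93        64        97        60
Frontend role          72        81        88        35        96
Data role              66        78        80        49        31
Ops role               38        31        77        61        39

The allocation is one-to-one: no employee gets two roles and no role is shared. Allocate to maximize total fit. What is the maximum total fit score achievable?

Maximum total: 415 pts

Optimal: Petrov→Data role (66 pts), Jensen→Backend role (93 pts), Farahani→QA role (99 pts), Leclerc→Ops role (61 pts), Novak→Frontend role (96 pts) — total 66+93+99+61+96 = 415 pts.
Row-greedy (each employee in turn takes its best remaining role) gives 356 pts, worse by 59.
Next-best assignment: Petrov→Frontend role, Jensen→Data role, Farahani→Ops role, Leclerc→Backend role, Novak→QA role = 413 pts.
Swapping Jensen↔Petrov (Jensen→Data role 78 pts, Petrov→Backend role 60 pts) loses 21.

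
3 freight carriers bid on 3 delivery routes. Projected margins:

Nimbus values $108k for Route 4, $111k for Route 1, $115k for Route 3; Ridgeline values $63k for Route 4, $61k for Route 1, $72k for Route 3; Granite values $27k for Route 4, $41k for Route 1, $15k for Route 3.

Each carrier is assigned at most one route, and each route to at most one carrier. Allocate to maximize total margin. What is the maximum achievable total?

Max total: $221k

Optimal: Nimbus→Route 4 ($108k), Ridgeline→Route 3 ($72k), Granite→Route 1 ($41k) — total 108+72+41 = $221k.
Row-greedy (each carrier in turn takes its best remaining route) gives $219k, worse by 2.
No other one-to-one assignment exceeds $221k.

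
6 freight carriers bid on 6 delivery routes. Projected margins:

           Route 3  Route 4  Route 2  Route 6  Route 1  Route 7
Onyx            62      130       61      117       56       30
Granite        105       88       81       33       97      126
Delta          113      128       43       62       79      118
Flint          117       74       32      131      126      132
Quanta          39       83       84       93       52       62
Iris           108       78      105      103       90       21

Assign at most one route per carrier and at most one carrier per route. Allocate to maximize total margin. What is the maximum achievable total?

Treat this as an assignment problem: match each carrier to one route.
Optimal: Onyx→Route 4 ($130k), Granite→Route 7 ($126k), Delta→Route 3 ($113k), Flint→Route 1 ($126k), Quanta→Route 6 ($93k), Iris→Route 2 ($105k) — total 130+126+113+126+93+105 = $693k.
Max-entry greedy (repeatedly take the single best remaining cell) gives $670k, worse by 23.
Next-best assignment: Onyx→Route 6, Granite→Route 7, Delta→Route 4, Flint→Route 1, Quanta→Route 2, Iris→Route 3 = $689k.
Every other assignment is strictly worse.

Max total: $693k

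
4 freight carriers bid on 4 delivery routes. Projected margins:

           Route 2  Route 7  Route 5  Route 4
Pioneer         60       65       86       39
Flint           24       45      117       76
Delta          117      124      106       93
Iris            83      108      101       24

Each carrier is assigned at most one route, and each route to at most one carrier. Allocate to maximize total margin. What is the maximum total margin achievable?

Maximum total: $387k

Optimal: Pioneer→Route 5 ($86k), Flint→Route 4 ($76k), Delta→Route 2 ($117k), Iris→Route 7 ($108k) — total 86+76+117+108 = $387k.
Column-greedy (each route in turn goes to its best remaining carrier) gives $381k, worse by 6.
Swapping Delta↔Iris (Delta→Route 7 $124k, Iris→Route 2 $83k) loses 18.
No other one-to-one assignment exceeds $387k.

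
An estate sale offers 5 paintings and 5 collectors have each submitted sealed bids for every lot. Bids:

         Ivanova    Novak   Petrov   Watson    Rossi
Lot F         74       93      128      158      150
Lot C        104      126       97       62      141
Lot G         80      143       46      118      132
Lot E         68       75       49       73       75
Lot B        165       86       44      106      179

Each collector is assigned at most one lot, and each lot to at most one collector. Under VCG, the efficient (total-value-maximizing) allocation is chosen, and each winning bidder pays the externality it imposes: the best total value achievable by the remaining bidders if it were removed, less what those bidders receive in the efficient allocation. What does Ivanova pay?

Efficient allocation: Ivanova→Lot B ($165), Novak→Lot G ($143), Petrov→Lot E ($49), Watson→Lot F ($158), Rossi→Lot C ($141); total welfare W = $656.
Ivanova receives Lot B at value $165, so the others get W − 165 = $491.
Without Ivanova: best allocation of the remaining 4 bidders over all 5 lots is Novak→Lot G ($143), Petrov→Lot C ($97), Watson→Lot F ($158), Rossi→Lot B ($179), total $577.
VCG payment = (others' best without Ivanova) − (others' welfare with Ivanova) = 577 − 491 = $86.

Ivanova pays $86.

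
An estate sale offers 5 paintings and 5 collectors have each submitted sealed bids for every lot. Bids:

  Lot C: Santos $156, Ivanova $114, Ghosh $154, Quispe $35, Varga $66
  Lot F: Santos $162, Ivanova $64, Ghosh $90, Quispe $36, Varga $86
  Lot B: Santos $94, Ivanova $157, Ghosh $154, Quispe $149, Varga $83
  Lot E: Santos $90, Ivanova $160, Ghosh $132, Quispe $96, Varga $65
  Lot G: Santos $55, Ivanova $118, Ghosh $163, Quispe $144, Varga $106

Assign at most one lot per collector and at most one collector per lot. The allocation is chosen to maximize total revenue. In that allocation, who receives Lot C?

Optimal: Santos→Lot F ($162), Ivanova→Lot E ($160), Ghosh→Lot C ($154), Quispe→Lot B ($149), Varga→Lot G ($106) — total 162+160+154+149+106 = $731.
Column-greedy (each lot in turn goes to its best remaining collector) gives $605, worse by 126.
Ghosh's own top lot is Lot G ($163), but forcing Ghosh→Lot G and reassigning the rest optimally gives only $714 — worse by 17.

Ghosh receives Lot C.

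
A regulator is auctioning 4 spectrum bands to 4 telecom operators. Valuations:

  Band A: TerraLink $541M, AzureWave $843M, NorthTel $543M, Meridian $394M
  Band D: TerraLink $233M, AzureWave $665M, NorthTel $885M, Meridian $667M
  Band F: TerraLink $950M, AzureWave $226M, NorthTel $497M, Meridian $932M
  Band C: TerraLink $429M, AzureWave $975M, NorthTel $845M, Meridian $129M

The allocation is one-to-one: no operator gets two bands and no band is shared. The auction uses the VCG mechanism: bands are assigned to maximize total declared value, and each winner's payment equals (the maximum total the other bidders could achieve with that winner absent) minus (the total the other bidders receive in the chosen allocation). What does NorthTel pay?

Efficient allocation: TerraLink→Band A ($541M), AzureWave→Band C ($975M), NorthTel→Band D ($885M), Meridian→Band F ($932M); total welfare W = $3333M.
NorthTel receives Band D at value $885M, so the others get W − 885 = $2448M.
Without NorthTel: best allocation of the remaining 3 bidders over all 4 bands is TerraLink→Band F ($950M), AzureWave→Band C ($975M), Meridian→Band D ($667M), total $2592M.
VCG payment = (others' best without NorthTel) − (others' welfare with NorthTel) = 2592 − 2448 = $144M.

NorthTel pays $144M.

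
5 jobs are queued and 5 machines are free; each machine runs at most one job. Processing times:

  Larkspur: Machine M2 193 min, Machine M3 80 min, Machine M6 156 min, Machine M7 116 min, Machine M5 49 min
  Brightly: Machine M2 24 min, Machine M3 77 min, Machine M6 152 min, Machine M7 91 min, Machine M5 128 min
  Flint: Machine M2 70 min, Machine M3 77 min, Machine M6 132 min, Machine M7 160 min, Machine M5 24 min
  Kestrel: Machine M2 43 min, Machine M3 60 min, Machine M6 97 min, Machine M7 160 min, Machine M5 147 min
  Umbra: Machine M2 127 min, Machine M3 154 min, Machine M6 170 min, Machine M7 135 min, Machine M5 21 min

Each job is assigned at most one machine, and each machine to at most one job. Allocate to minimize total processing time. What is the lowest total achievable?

Minimum total: 335 min

Optimal: Larkspur→Machine M7 (116 min), Brightly→Machine M2 (24 min), Flint→Machine M3 (77 min), Kestrel→Machine M6 (97 min), Umbra→Machine M5 (21 min) — total 116+24+77+97+21 = 335 min.
Row-greedy (each job in turn takes its cheapest remaining machine) gives 382 min, worse by 47.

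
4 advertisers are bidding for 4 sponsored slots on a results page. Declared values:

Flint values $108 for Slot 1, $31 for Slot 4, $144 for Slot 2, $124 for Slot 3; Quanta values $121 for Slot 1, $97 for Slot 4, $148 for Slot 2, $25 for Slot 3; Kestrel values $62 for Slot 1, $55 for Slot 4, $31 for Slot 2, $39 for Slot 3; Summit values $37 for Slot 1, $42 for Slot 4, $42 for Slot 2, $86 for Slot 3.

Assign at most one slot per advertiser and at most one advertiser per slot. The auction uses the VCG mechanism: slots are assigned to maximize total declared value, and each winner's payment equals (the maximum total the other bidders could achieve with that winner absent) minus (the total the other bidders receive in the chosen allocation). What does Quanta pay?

Efficient allocation: Flint→Slot 2 ($144), Quanta→Slot 1 ($121), Kestrel→Slot 4 ($55), Summit→Slot 3 ($86); total welfare W = $406.
Quanta receives Slot 1 at value $121, so the others get W − 121 = $285.
Without Quanta: best allocation of the remaining 3 bidders over all 4 slots is Flint→Slot 2 ($144), Kestrel→Slot 1 ($62), Summit→Slot 3 ($86), total $292.
VCG payment = (others' best without Quanta) − (others' welfare with Quanta) = 292 − 285 = $7.

Quanta pays $7.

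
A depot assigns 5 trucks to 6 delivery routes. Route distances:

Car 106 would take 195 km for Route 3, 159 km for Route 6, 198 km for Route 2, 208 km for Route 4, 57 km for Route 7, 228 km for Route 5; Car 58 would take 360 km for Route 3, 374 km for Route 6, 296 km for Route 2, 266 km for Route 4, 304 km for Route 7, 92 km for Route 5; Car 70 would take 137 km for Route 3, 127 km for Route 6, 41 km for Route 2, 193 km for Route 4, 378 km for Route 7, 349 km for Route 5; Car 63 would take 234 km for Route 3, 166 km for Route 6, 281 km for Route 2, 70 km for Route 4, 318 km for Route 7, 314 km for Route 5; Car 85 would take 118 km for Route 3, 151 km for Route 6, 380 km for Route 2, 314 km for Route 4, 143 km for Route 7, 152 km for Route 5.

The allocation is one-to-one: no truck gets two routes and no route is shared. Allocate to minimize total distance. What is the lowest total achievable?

Minimum total: 378 km

This is the linear assignment problem.
Optimal: Car 106→Route 7 (57 km), Car 58→Route 5 (92 km), Car 70→Route 2 (41 km), Car 63→Route 4 (70 km), Car 85→Route 3 (118 km) — total 57+92+41+70+118 = 378 km.
Column-greedy (each route in turn goes to its cheapest remaining truck) gives 817 km, worse by 439.
Next-best assignment: Car 106→Route 7, Car 58→Route 5, Car 70→Route 2, Car 63→Route 4, Car 85→Route 6 = 411 km.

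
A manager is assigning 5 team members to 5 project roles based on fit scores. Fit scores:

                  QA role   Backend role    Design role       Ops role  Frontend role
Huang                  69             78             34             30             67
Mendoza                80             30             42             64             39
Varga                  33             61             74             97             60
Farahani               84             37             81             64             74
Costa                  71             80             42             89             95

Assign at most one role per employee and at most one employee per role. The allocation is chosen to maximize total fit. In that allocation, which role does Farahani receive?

Farahani receives Design role.

Optimal: Huang→Backend role (78 pts), Mendoza→QA role (80 pts), Varga→Ops role (97 pts), Farahani→Design role (81 pts), Costa→Frontend role (95 pts) — total 78+80+97+81+95 = 431 pts.
Column-greedy (each role in turn goes to its best remaining employee) gives 369 pts, worse by 62.
Checked against all permutations: 431 pts is optimal.
Farahani's own top role is QA role (84 pts), but forcing Farahani→QA role and reassigning the rest optimally gives only 396 pts — worse by 35.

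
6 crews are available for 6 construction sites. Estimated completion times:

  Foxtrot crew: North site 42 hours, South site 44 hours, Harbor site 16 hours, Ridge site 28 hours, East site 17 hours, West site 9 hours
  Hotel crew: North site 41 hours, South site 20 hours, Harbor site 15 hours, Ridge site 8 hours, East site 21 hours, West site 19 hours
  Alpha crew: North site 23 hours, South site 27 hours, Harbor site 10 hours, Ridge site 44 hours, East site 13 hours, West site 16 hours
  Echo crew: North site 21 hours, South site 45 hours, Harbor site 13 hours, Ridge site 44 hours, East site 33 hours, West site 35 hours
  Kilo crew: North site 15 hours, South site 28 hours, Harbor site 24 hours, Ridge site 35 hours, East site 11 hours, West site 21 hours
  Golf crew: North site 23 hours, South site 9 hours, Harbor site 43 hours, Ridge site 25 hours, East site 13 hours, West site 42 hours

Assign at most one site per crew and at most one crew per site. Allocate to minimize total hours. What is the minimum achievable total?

Min total: 67 hours

Treat this as an assignment problem: match each crew to one site.
Optimal: Foxtrot crew→West site (9 hours), Hotel crew→Ridge site (8 hours), Alpha crew→East site (13 hours), Echo crew→Harbor site (13 hours), Kilo crew→North site (15 hours), Golf crew→South site (9 hours) — total 9+8+13+13+15+9 = 67 hours.
Row-greedy (each crew in turn takes its cheapest remaining site) gives 68 hours, worse by 1.
Next-best assignment: Foxtrot crew→West site, Hotel crew→Ridge site, Alpha crew→Harbor site, Echo crew→North site, Kilo crew→East site, Golf crew→South site = 68 hours.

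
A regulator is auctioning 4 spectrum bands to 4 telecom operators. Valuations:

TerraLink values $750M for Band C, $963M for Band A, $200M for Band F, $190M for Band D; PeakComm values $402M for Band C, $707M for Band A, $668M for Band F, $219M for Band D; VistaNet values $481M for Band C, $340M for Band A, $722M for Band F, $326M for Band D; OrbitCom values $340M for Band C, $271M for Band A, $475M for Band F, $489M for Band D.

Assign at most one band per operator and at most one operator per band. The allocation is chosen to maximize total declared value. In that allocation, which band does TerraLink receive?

TerraLink receives Band C.

This is a one-to-one assignment (maximum-weight bipartite matching).
Optimal: TerraLink→Band C ($750M), PeakComm→Band A ($707M), VistaNet→Band F ($722M), OrbitCom→Band D ($489M) — total 750+707+722+489 = $2668M.
Max-entry greedy (repeatedly take the single best remaining cell) gives $2576M, worse by 92.
TerraLink's own top band is Band A ($963M), but forcing TerraLink→Band A and reassigning the rest optimally gives only $2601M — worse by 67.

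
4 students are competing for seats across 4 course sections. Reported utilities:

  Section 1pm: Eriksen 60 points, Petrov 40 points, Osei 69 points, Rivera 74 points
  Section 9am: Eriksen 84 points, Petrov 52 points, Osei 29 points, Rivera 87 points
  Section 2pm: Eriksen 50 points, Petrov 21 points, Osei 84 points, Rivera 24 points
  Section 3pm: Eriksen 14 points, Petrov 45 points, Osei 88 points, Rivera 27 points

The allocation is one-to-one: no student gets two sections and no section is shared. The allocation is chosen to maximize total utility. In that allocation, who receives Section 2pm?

Optimal: Eriksen→Section 9am (84 points), Petrov→Section 3pm (45 points), Osei→Section 2pm (84 points), Rivera→Section 1pm (74 points) — total 84+45+84+74 = 287 points.
Max-entry greedy (repeatedly take the single best remaining cell) gives 256 points, worse by 31.
Checked against all permutations: 287 points is optimal.
Osei's own top section is Section 3pm (88 points), but forcing Osei→Section 3pm and reassigning the rest optimally gives only 267 points — worse by 20.

Osei receives Section 2pm.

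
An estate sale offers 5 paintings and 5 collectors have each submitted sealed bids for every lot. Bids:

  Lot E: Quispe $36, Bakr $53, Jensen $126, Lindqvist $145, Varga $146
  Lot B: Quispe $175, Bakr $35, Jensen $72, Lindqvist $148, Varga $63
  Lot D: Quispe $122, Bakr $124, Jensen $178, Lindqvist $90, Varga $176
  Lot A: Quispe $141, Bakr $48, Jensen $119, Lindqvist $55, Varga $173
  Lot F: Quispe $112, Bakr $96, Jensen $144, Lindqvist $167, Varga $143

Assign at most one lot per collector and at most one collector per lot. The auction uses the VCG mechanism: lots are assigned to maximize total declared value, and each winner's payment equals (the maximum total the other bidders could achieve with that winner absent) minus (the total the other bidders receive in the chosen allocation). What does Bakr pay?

Efficient allocation: Quispe→Lot B ($175), Bakr→Lot F ($96), Jensen→Lot D ($178), Lindqvist→Lot E ($145), Varga→Lot A ($173); total welfare W = $767.
Bakr receives Lot F at value $96, so the others get W − 96 = $671.
Without Bakr: best allocation of the remaining 4 bidders over all 5 lots is Quispe→Lot B ($175), Jensen→Lot D ($178), Lindqvist→Lot F ($167), Varga→Lot A ($173), total $693.
VCG payment = (others' best without Bakr) − (others' welfare with Bakr) = 693 − 671 = $22.

Bakr pays $22.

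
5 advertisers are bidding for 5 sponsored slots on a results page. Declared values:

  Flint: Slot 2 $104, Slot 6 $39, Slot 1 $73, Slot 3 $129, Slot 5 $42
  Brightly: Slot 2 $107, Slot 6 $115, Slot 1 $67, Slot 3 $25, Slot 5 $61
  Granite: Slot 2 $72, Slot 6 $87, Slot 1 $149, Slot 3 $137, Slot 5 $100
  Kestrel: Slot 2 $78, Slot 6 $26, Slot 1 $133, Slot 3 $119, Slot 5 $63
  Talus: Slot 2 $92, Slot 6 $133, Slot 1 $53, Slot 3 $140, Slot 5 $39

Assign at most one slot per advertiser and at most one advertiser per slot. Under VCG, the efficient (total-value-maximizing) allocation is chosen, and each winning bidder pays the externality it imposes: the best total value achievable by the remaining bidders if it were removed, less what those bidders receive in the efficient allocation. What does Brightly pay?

Efficient allocation: Flint→Slot 3 ($129), Brightly→Slot 2 ($107), Granite→Slot 5 ($100), Kestrel→Slot 1 ($133), Talus→Slot 6 ($133); total welfare W = $602.
Brightly receives Slot 2 at value $107, so the others get W − 107 = $495.
Without Brightly: best allocation of the remaining 4 bidders over all 5 slots is Flint→Slot 2 ($104), Granite→Slot 3 ($137), Kestrel→Slot 1 ($133), Talus→Slot 6 ($133), total $507.
VCG payment = (others' best without Brightly) − (others' welfare with Brightly) = 507 − 495 = $12.

Brightly pays $12.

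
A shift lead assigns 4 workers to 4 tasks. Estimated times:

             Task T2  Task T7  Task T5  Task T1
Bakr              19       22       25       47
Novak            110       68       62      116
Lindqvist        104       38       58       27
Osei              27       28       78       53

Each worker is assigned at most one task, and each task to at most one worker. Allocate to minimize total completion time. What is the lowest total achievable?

This is a one-to-one assignment (minimum-cost bipartite matching).
Optimal: Bakr→Task T2 (19 min), Novak→Task T5 (62 min), Lindqvist→Task T1 (27 min), Osei→Task T7 (28 min) — total 19+62+27+28 = 136 min.
Column-greedy (each task in turn goes to its cheapest remaining worker) gives 221 min, worse by 85.
Next-best assignment: Bakr→Task T7, Novak→Task T5, Lindqvist→Task T1, Osei→Task T2 = 138 min.
Swapping Bakr↔Novak (Bakr→Task T5 25 min, Novak→Task T2 110 min) adds 54.
Every other assignment is strictly worse.

Minimum total: 136 min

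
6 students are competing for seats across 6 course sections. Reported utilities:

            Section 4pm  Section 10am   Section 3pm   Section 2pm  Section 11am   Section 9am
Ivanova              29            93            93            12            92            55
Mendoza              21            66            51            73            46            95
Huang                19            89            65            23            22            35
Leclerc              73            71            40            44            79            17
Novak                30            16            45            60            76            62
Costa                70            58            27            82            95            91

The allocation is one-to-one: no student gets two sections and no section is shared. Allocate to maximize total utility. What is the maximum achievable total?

This is a one-to-one assignment (maximum-weight bipartite matching).
Optimal: Ivanova→Section 3pm (93 points), Mendoza→Section 9am (95 points), Huang→Section 10am (89 points), Leclerc→Section 4pm (73 points), Novak→Section 11am (76 points), Costa→Section 2pm (82 points) — total 93+95+89+73+76+82 = 508 points.
Column-greedy (each section in turn goes to its best remaining student) gives 484 points, worse by 24.

Max total: 508 points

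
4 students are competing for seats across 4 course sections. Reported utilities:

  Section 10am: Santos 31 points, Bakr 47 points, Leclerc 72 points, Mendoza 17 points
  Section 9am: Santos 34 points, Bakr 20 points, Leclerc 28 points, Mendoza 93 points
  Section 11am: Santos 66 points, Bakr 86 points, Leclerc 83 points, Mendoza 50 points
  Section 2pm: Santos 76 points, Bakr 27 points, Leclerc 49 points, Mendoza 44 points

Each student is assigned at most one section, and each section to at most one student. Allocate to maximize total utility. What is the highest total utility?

This is a one-to-one assignment (maximum-weight bipartite matching).
Optimal: Santos→Section 2pm (76 points), Bakr→Section 11am (86 points), Leclerc→Section 10am (72 points), Mendoza→Section 9am (93 points) — total 76+86+72+93 = 327 points.
Swapping Leclerc↔Santos (Leclerc→Section 2pm 49 points, Santos→Section 10am 31 points) loses 68.

Max total: 327 points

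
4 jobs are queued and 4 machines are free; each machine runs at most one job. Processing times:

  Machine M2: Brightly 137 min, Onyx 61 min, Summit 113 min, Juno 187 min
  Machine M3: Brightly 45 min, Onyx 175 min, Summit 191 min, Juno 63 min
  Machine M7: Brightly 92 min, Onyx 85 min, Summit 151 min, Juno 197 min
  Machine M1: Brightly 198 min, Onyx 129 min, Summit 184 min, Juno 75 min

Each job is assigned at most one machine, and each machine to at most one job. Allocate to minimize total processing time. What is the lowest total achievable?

Min total: 318 min

Optimal: Brightly→Machine M3 (45 min), Onyx→Machine M7 (85 min), Summit→Machine M2 (113 min), Juno→Machine M1 (75 min) — total 45+85+113+75 = 318 min.
Column-greedy (each machine in turn goes to its cheapest remaining job) gives 332 min, worse by 14.
Every other assignment is strictly worse.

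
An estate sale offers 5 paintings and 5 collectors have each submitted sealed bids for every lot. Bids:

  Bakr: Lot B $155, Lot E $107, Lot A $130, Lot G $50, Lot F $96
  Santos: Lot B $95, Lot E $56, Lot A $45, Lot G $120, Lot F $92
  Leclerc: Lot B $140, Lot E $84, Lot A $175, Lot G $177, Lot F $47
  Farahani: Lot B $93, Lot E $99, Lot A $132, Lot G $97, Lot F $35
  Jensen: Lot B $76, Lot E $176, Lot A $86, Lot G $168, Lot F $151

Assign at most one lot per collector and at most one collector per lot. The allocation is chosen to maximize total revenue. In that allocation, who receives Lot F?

Santos receives Lot F.

This is the linear assignment problem.
Optimal: Bakr→Lot B ($155), Santos→Lot F ($92), Leclerc→Lot G ($177), Farahani→Lot A ($132), Jensen→Lot E ($176) — total 155+92+177+132+176 = $732.
Column-greedy (each lot in turn goes to its best remaining collector) gives $661, worse by 71.
Santos's own top lot is Lot G ($120), but forcing Santos→Lot G and reassigning the rest optimally gives only $700 — worse by 32.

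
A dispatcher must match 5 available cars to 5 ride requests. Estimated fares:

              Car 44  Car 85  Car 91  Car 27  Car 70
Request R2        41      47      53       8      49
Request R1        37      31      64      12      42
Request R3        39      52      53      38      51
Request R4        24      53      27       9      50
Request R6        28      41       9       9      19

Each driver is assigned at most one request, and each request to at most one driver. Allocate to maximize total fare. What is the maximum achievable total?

This is the linear assignment problem.
Optimal: Car 44→Request R2 ($41), Car 85→Request R6 ($41), Car 91→Request R1 ($64), Car 27→Request R3 ($38), Car 70→Request R4 ($50) — total 41+41+64+38+50 = $234.
Row-greedy (each driver in turn takes its best remaining request) gives $215, worse by 19.
Next-best assignment: Car 44→Request R6, Car 85→Request R4, Car 91→Request R1, Car 27→Request R3, Car 70→Request R2 = $232.

Maximum total: $234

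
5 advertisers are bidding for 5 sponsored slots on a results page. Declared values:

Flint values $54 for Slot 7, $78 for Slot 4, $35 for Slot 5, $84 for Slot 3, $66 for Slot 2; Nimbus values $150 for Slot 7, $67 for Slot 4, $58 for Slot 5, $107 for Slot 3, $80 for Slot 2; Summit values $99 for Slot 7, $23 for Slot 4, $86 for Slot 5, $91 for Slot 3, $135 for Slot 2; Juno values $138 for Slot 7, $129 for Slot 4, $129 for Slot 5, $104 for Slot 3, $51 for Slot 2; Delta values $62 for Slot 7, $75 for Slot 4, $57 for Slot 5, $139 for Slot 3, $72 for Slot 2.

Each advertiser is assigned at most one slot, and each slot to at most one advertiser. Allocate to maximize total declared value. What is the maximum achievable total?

Maximum total: $631

Optimal: Flint→Slot 4 ($78), Nimbus→Slot 7 ($150), Summit→Slot 2 ($135), Juno→Slot 5 ($129), Delta→Slot 3 ($139) — total 78+150+135+129+139 = $631.
Max-entry greedy (repeatedly take the single best remaining cell) gives $588, worse by 43.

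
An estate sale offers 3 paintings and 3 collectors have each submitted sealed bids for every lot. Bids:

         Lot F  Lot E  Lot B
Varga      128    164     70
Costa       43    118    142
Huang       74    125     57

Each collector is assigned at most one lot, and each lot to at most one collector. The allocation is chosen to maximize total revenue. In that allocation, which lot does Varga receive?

Varga receives Lot F.

Optimal: Varga→Lot F ($128), Costa→Lot B ($142), Huang→Lot E ($125) — total 128+142+125 = $395.
Max-entry greedy (repeatedly take the single best remaining cell) gives $380, worse by 15.
Varga's own top lot is Lot E ($164), but forcing Varga→Lot E and reassigning the rest optimally gives only $380 — worse by 15.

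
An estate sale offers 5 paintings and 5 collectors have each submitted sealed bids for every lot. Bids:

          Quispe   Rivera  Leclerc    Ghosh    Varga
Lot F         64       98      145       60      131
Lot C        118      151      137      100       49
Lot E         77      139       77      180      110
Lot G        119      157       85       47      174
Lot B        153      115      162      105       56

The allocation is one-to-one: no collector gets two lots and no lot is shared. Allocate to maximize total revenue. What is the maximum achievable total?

Max total: $803

Optimal: Quispe→Lot B ($153), Rivera→Lot C ($151), Leclerc→Lot F ($145), Ghosh→Lot E ($180), Varga→Lot G ($174) — total 153+151+145+180+174 = $803.
Max-entry greedy (repeatedly take the single best remaining cell) gives $731, worse by 72.
Swapping Quispe↔Leclerc (Quispe→Lot F $64, Leclerc→Lot B $162) loses 72.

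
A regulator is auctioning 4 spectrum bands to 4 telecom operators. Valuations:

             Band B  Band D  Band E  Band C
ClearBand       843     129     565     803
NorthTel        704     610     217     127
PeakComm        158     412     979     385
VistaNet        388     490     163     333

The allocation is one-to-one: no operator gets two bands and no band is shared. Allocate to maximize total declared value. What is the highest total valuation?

Optimal: ClearBand→Band C ($803M), NorthTel→Band B ($704M), PeakComm→Band E ($979M), VistaNet→Band D ($490M) — total 803+704+979+490 = $2976M.
Row-greedy (each operator in turn takes its best remaining band) gives $2765M, worse by 211.
Swapping VistaNet↔NorthTel (VistaNet→Band B $388M, NorthTel→Band D $610M) loses 196.

Max total: $2976M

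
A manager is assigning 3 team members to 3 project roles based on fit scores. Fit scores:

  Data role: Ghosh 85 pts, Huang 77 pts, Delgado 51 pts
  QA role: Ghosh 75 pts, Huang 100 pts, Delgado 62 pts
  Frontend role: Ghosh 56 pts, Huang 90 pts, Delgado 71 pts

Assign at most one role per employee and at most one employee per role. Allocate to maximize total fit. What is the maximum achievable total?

Max total: 256 pts

Treat this as an assignment problem: match each employee to one role.
Optimal: Ghosh→Data role (85 pts), Huang→QA role (100 pts), Delgado→Frontend role (71 pts) — total 85+100+71 = 256 pts.
Swapping Huang↔Ghosh (Huang→Data role 77 pts, Ghosh→QA role 75 pts) loses 33.
Every other assignment is strictly worse.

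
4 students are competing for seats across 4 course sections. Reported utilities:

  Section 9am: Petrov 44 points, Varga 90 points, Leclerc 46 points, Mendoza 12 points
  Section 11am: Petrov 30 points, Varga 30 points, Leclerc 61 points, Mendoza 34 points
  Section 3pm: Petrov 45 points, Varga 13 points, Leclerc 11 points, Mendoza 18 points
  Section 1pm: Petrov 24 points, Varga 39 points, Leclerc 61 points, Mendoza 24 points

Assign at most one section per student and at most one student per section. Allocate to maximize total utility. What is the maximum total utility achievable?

Maximum total: 230 points

Optimal: Petrov→Section 3pm (45 points), Varga→Section 9am (90 points), Leclerc→Section 1pm (61 points), Mendoza→Section 11am (34 points) — total 45+90+61+34 = 230 points.
Row-greedy (each student in turn takes its best remaining section) gives 220 points, worse by 10.
Swapping Petrov↔Mendoza (Petrov→Section 11am 30 points, Mendoza→Section 3pm 18 points) loses 31.
Checked against all permutations: 230 points is optimal.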